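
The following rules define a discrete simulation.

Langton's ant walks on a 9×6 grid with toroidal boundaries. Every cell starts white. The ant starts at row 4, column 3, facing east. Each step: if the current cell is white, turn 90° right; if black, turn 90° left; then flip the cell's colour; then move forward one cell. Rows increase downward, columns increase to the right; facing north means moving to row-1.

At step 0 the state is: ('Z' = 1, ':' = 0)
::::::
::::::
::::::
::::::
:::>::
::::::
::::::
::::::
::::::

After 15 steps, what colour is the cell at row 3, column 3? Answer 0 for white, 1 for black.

1

0) ::::::
::::::
::::::
::::::
:::>::
::::::
::::::
::::::
::::::
1) ::::::
::::::
::::::
::::::
:::Z::
:::v::
::::::
::::::
::::::
2) ::::::
::::::
::::::
::::::
:::Z::
::<Z::
::::::
::::::
::::::
3) ::::::
::::::
::::::
::::::
::^Z::
::ZZ::
::::::
::::::
::::::
4) ::::::
::::::
::::::
::::::
::Z>::
::ZZ::
::::::
::::::
::::::
5) ::::::
::::::
::::::
:::^::
::Z:::
::ZZ::
::::::
::::::
::::::
6) ::::::
::::::
::::::
:::Z>:
::Z:::
::ZZ::
::::::
::::::
::::::
7) ::::::
::::::
::::::
:::ZZ:
::Z:v:
::ZZ::
::::::
::::::
::::::
8) ::::::
::::::
::::::
:::ZZ:
::Z<Z:
::ZZ::
::::::
::::::
::::::
9) ::::::
::::::
::::::
:::^Z:
::ZZZ:
::ZZ::
::::::
::::::
::::::
10) ::::::
::::::
::::::
::<:Z:
::ZZZ:
::ZZ::
::::::
::::::
::::::
11) ::::::
::::::
::^:::
::Z:Z:
::ZZZ:
::ZZ::
::::::
::::::
::::::
12) ::::::
::::::
::Z>::
::Z:Z:
::ZZZ:
::ZZ::
::::::
::::::
::::::
13) ::::::
::::::
::ZZ::
::ZvZ:
::ZZZ:
::ZZ::
::::::
::::::
::::::
14) ::::::
::::::
::ZZ::
::<ZZ:
::ZZZ:
::ZZ::
::::::
::::::
::::::
15) ::::::
::::::
::ZZ::
:::ZZ:
::vZZ:
::ZZ::
::::::
::::::
::::::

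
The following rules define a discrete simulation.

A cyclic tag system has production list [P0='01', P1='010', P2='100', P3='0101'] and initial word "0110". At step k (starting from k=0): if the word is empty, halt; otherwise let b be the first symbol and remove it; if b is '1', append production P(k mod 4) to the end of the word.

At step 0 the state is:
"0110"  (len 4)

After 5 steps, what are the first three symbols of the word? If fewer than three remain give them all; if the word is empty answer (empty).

101

k=0  "0110"  (len 4)
k=1  "110"  (len 3)
k=2  "10010"  (len 5)
k=3  "0010100"  (len 7)
k=4  "010100"  (len 6)
k=5  "10100"  (len 5)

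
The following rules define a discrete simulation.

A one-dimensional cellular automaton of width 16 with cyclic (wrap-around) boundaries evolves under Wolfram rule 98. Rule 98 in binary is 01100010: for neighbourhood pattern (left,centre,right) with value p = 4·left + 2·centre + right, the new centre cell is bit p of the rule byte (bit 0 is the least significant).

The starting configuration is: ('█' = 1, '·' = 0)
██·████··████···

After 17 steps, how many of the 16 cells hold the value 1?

6

k=0  ██·████··████···
k=1  ·██···█·█···█··█
k=2  █·█··█·█···█··█·
k=3  ·█··█·█···█··█·█
k=4  █··█·█···█··█·█·
k=5  ··█·█···█··█·█·█
k=6  ·█·█···█··█·█·█·
k=7  █·█···█··█·█·█··
k=8  ·█···█··█·█·█··█
k=9  █···█··█·█·█··█·
k=10  ···█··█·█·█··█·█
k=11  ··█··█·█·█··█·█·
k=12  ·█··█·█·█··█·█··
k=13  █··█·█·█··█·█···
k=14  ··█·█·█··█·█···█
k=15  ·█·█·█··█·█···█·
k=16  █·█·█··█·█···█··
k=17  ·█·█··█·█···█··█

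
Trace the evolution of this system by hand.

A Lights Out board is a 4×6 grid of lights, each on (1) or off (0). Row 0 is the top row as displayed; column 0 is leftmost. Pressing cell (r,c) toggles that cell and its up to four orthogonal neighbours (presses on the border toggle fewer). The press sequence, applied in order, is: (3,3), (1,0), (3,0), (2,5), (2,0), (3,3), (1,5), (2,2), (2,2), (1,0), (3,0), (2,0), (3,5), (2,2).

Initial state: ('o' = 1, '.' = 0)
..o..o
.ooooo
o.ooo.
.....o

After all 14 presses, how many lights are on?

0) ..o..o
.ooooo
o.ooo.
.....o
1) ..o..o
.ooooo
o.o.o.
..oooo
2) o.o..o
o.oooo
..o.o.
..oooo
3) o.o..o
o.oooo
o.o.o.
oooooo
4) o.o..o
o.ooo.
o.o..o
ooooo.
5) o.o..o
..ooo.
.oo..o
.oooo.
6) o.o..o
..ooo.
.ooo.o
.o....
7) o.o...
..oo.o
.ooo..
.o....
8) o.o...
...o.o
......
.oo...
9) o.o...
..oo.o
.ooo..
.o....
10) ..o...
oooo.o
oooo..
.o....
11) ..o...
oooo.o
.ooo..
o.....
12) ..o...
.ooo.o
o.oo..
......
13) ..o...
.ooo.o
o.oo.o
....oo
14) ..o...
.o.o.o
oo...o
..o.oo

10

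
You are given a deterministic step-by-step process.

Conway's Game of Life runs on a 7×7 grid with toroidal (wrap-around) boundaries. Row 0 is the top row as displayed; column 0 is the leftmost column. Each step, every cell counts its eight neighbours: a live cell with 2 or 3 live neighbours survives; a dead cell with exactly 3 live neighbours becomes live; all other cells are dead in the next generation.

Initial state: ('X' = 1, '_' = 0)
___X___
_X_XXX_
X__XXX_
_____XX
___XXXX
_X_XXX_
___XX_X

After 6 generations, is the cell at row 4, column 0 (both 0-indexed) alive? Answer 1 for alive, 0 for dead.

1

k=0  ___X___
_X_XXX_
X__XXX_
_____XX
___XXXX
_X_XXX_
___XX_X
k=1  _______
_____XX
X_XX___
X______
X_XX___
X______
_______
k=2  _______
______X
XX_____
X_____X
X_____X
_X_____
_______
k=3  _______
X______
_X_____
_______
_X____X
X______
_______
k=4  _______
_______
_______
X______
X______
X______
_______
k=5  _______
_______
_______
_______
XX____X
_______
_______
k=6  _______
_______
_______
X______
X______
X______
_______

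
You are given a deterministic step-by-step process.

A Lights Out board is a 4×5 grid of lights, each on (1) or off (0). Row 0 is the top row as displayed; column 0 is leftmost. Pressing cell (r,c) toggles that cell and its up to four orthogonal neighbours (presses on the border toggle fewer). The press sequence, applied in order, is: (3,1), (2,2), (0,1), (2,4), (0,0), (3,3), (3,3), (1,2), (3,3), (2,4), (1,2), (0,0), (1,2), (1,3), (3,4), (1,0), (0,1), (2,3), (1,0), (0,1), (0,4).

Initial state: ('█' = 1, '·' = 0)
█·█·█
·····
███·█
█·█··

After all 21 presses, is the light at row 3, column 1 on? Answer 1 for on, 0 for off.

1

[0] █·█·█
·····
███·█
█·█··
[1] █·█·█
·····
█·█·█
·█···
[2] █·█·█
··█··
██·██
·██··
[3] ·█··█
·██··
██·██
·██··
[4] ·█··█
·██·█
██···
·██·█
[5] █···█
███·█
██···
·██·█
[6] █···█
███·█
██·█·
·█·█·
[7] █···█
███·█
██···
·██·█
[8] █·█·█
█··██
███··
·██·█
[9] █·█·█
█··██
████·
·█·█·
[10] █·█·█
█··█·
███·█
·█·██
[11] █···█
███··
██··█
·█·██
[12] ·█··█
·██··
██··█
·█·██
[13] ·██·█
···█·
███·█
·█·██
[14] ·████
··█·█
█████
·█·██
[15] ·████
··█·█
████·
·█···
[16] █████
███·█
·███·
·█···
[17] ···██
█·█·█
·███·
·█···
[18] ···██
█·███
·█··█
·█·█·
[19] █··██
·████
██··█
·█·█·
[20] ·████
··███
██··█
·█·█·
[21] ·██··
··██·
██··█
·█·█·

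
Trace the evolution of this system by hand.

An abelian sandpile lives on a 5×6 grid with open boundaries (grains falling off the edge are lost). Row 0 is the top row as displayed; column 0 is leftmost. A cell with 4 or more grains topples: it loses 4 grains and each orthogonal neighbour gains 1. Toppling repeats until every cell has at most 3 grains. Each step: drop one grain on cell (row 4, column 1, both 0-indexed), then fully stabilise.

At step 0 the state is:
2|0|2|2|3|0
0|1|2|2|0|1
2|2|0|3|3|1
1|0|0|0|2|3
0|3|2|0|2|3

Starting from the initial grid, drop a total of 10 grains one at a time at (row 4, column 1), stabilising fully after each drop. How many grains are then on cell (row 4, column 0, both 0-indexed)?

[0] 2|0|2|2|3|0
0|1|2|2|0|1
2|2|0|3|3|1
1|0|0|0|2|3
0|3|2|0|2|3
[1] 2|0|2|2|3|0
0|1|2|2|0|1
2|2|0|3|3|1
1|1|0|0|2|3
1|0|3|0|2|3
[2] 2|0|2|2|3|0
0|1|2|2|0|1
2|2|0|3|3|1
1|1|0|0|2|3
1|1|3|0|2|3
[3] 2|0|2|2|3|0
0|1|2|2|0|1
2|2|0|3|3|1
1|1|0|0|2|3
1|2|3|0|2|3
[4] 2|0|2|2|3|0
0|1|2|2|0|1
2|2|0|3|3|1
1|1|0|0|2|3
1|3|3|0|2|3
[5] 2|0|2|2|3|0
0|1|2|2|0|1
2|2|0|3|3|1
1|2|1|0|2|3
2|1|0|1|2|3
[6] 2|0|2|2|3|0
0|1|2|2|0|1
2|2|0|3|3|1
1|2|1|0|2|3
2|2|0|1|2|3
[7] 2|0|2|2|3|0
0|1|2|2|0|1
2|2|0|3|3|1
1|2|1|0|2|3
2|3|0|1|2|3
[8] 2|0|2|2|3|0
0|1|2|2|0|1
2|2|0|3|3|1
1|3|1|0|2|3
3|0|1|1|2|3
[9] 2|0|2|2|3|0
0|1|2|2|0|1
2|2|0|3|3|1
1|3|1|0|2|3
3|1|1|1|2|3
[10] 2|0|2|2|3|0
0|1|2|2|0|1
2|2|0|3|3|1
1|3|1|0|2|3
3|2|1|1|2|3

3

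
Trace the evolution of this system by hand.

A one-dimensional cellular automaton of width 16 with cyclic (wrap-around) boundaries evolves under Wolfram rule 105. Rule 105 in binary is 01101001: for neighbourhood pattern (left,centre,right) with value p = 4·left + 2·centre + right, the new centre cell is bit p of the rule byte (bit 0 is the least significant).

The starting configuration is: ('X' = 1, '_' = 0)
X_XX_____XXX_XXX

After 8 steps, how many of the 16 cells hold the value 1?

t=0: X_XX_____XXX_XXX
t=1: XXXX_XXX_X_XXX__
t=2: X__XXX_XX_XX_X__
t=3: ___X_XXXXXXXX___
t=4: XX__XX______X_XX
t=5: _X__XX_XXXX__XX_
t=6: ____XXXX__X__XX_
t=7: XXX_X__X_____XX_
t=8: X_XX_____XXX_XXX

9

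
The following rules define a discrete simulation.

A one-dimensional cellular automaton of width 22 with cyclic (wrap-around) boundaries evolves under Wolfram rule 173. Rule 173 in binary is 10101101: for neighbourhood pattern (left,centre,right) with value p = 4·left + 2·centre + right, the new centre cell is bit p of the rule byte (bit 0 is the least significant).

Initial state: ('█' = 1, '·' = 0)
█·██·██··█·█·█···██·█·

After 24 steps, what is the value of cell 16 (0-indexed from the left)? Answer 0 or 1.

1

k=0  █·██·██··█·█·█···██·█·
k=1  ███·██···█████·█·█·███
k=2  ██·██··█·████·████████
k=3  █·██···█████·█████████
k=4  ·██··█·████·██████████
k=5  ██···█████·██████████·
k=6  █··█·████·██████████·█
k=7  ···█████·██████████·██
k=8  ·█·████·██████████·██·
k=9  ·█████·██████████·██··
k=10  ·████·██████████·██··█
k=11  ████·██████████·██···█
k=12  ███·██████████·██··█·█
k=13  ██·██████████·██···███
k=14  █·██████████·██··█·███
k=15  ·██████████·██···█████
k=16  ██████████·██··█·████·
k=17  █████████·██···█████·█
k=18  ████████·██··█·████·██
k=19  ███████·██···█████·███
k=20  ██████·██··█·████·████
k=21  █████·██···█████·█████
k=22  ████·██··█·████·██████
k=23  ███·██···█████·███████
k=24  ██·██··█·████·████████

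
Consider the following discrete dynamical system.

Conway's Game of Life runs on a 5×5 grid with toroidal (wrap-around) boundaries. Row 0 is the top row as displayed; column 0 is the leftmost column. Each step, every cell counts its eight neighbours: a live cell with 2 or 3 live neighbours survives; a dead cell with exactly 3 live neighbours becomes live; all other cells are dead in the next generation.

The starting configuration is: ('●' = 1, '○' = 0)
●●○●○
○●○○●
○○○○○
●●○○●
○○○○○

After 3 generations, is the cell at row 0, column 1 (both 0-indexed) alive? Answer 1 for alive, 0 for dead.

0

step 0: ●●○●○
○●○○●
○○○○○
●●○○●
○○○○○
step 1: ●●●○●
○●●○●
○●○○●
●○○○○
○○●○○
step 2: ○○○○●
○○○○●
○●●●●
●●○○○
○○●●●
step 3: ●○○○●
○○●○●
○●●●●
○○○○○
○●●●●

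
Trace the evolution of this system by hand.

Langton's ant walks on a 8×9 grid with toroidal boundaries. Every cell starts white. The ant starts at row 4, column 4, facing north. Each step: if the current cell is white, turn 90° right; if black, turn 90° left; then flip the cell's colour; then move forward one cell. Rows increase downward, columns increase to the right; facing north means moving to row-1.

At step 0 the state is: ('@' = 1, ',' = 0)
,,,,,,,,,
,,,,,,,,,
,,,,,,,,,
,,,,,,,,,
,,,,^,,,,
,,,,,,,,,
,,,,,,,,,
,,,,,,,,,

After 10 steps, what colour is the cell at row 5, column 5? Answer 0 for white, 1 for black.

t=0: ,,,,,,,,,
,,,,,,,,,
,,,,,,,,,
,,,,,,,,,
,,,,^,,,,
,,,,,,,,,
,,,,,,,,,
,,,,,,,,,
t=1: ,,,,,,,,,
,,,,,,,,,
,,,,,,,,,
,,,,,,,,,
,,,,@>,,,
,,,,,,,,,
,,,,,,,,,
,,,,,,,,,
t=2: ,,,,,,,,,
,,,,,,,,,
,,,,,,,,,
,,,,,,,,,
,,,,@@,,,
,,,,,v,,,
,,,,,,,,,
,,,,,,,,,
t=3: ,,,,,,,,,
,,,,,,,,,
,,,,,,,,,
,,,,,,,,,
,,,,@@,,,
,,,,<@,,,
,,,,,,,,,
,,,,,,,,,
t=4: ,,,,,,,,,
,,,,,,,,,
,,,,,,,,,
,,,,,,,,,
,,,,^@,,,
,,,,@@,,,
,,,,,,,,,
,,,,,,,,,
t=5: ,,,,,,,,,
,,,,,,,,,
,,,,,,,,,
,,,,,,,,,
,,,<,@,,,
,,,,@@,,,
,,,,,,,,,
,,,,,,,,,
t=6: ,,,,,,,,,
,,,,,,,,,
,,,,,,,,,
,,,^,,,,,
,,,@,@,,,
,,,,@@,,,
,,,,,,,,,
,,,,,,,,,
t=7: ,,,,,,,,,
,,,,,,,,,
,,,,,,,,,
,,,@>,,,,
,,,@,@,,,
,,,,@@,,,
,,,,,,,,,
,,,,,,,,,
t=8: ,,,,,,,,,
,,,,,,,,,
,,,,,,,,,
,,,@@,,,,
,,,@v@,,,
,,,,@@,,,
,,,,,,,,,
,,,,,,,,,
t=9: ,,,,,,,,,
,,,,,,,,,
,,,,,,,,,
,,,@@,,,,
,,,<@@,,,
,,,,@@,,,
,,,,,,,,,
,,,,,,,,,
t=10: ,,,,,,,,,
,,,,,,,,,
,,,,,,,,,
,,,@@,,,,
,,,,@@,,,
,,,v@@,,,
,,,,,,,,,
,,,,,,,,,

1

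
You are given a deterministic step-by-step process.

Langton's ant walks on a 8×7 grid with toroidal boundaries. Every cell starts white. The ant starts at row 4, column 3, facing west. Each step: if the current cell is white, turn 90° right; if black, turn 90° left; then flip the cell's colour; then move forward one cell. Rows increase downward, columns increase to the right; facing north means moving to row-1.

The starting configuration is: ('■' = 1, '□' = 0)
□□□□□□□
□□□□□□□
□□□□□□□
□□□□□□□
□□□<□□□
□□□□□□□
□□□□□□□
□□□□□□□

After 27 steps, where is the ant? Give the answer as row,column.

6,6

0) □□□□□□□
□□□□□□□
□□□□□□□
□□□□□□□
□□□<□□□
□□□□□□□
□□□□□□□
□□□□□□□
1) □□□□□□□
□□□□□□□
□□□□□□□
□□□^□□□
□□□■□□□
□□□□□□□
□□□□□□□
□□□□□□□
2) □□□□□□□
□□□□□□□
□□□□□□□
□□□■>□□
□□□■□□□
□□□□□□□
□□□□□□□
□□□□□□□
3) □□□□□□□
□□□□□□□
□□□□□□□
□□□■■□□
□□□■v□□
□□□□□□□
□□□□□□□
□□□□□□□
4) □□□□□□□
□□□□□□□
□□□□□□□
□□□■■□□
□□□<■□□
□□□□□□□
□□□□□□□
□□□□□□□
5) □□□□□□□
□□□□□□□
□□□□□□□
□□□■■□□
□□□□■□□
□□□v□□□
□□□□□□□
□□□□□□□
6) □□□□□□□
□□□□□□□
□□□□□□□
□□□■■□□
□□□□■□□
□□<■□□□
□□□□□□□
□□□□□□□
7) □□□□□□□
□□□□□□□
□□□□□□□
□□□■■□□
□□^□■□□
□□■■□□□
□□□□□□□
□□□□□□□
8) □□□□□□□
□□□□□□□
□□□□□□□
□□□■■□□
□□■>■□□
□□■■□□□
□□□□□□□
□□□□□□□
9) □□□□□□□
□□□□□□□
□□□□□□□
□□□■■□□
□□■■■□□
□□■v□□□
□□□□□□□
□□□□□□□
10) □□□□□□□
□□□□□□□
□□□□□□□
□□□■■□□
□□■■■□□
□□■□>□□
□□□□□□□
□□□□□□□
11) □□□□□□□
□□□□□□□
□□□□□□□
□□□■■□□
□□■■■□□
□□■□■□□
□□□□v□□
□□□□□□□
12) □□□□□□□
□□□□□□□
□□□□□□□
□□□■■□□
□□■■■□□
□□■□■□□
□□□<■□□
□□□□□□□
13) □□□□□□□
□□□□□□□
□□□□□□□
□□□■■□□
□□■■■□□
□□■^■□□
□□□■■□□
□□□□□□□
14) □□□□□□□
□□□□□□□
□□□□□□□
□□□■■□□
□□■■■□□
□□■■>□□
□□□■■□□
□□□□□□□
15) □□□□□□□
□□□□□□□
□□□□□□□
□□□■■□□
□□■■^□□
□□■■□□□
□□□■■□□
□□□□□□□
16) □□□□□□□
□□□□□□□
□□□□□□□
□□□■■□□
□□■<□□□
□□■■□□□
□□□■■□□
□□□□□□□
17) □□□□□□□
□□□□□□□
□□□□□□□
□□□■■□□
□□■□□□□
□□■v□□□
□□□■■□□
□□□□□□□
18) □□□□□□□
□□□□□□□
□□□□□□□
□□□■■□□
□□■□□□□
□□■□>□□
□□□■■□□
□□□□□□□
19) □□□□□□□
□□□□□□□
□□□□□□□
□□□■■□□
□□■□□□□
□□■□■□□
□□□■v□□
□□□□□□□
20) □□□□□□□
□□□□□□□
□□□□□□□
□□□■■□□
□□■□□□□
□□■□■□□
□□□■□>□
□□□□□□□
21) □□□□□□□
□□□□□□□
□□□□□□□
□□□■■□□
□□■□□□□
□□■□■□□
□□□■□■□
□□□□□v□
22) □□□□□□□
□□□□□□□
□□□□□□□
□□□■■□□
□□■□□□□
□□■□■□□
□□□■□■□
□□□□<■□
23) □□□□□□□
□□□□□□□
□□□□□□□
□□□■■□□
□□■□□□□
□□■□■□□
□□□■^■□
□□□□■■□
24) □□□□□□□
□□□□□□□
□□□□□□□
□□□■■□□
□□■□□□□
□□■□■□□
□□□■■>□
□□□□■■□
25) □□□□□□□
□□□□□□□
□□□□□□□
□□□■■□□
□□■□□□□
□□■□■^□
□□□■■□□
□□□□■■□
26) □□□□□□□
□□□□□□□
□□□□□□□
□□□■■□□
□□■□□□□
□□■□■■>
□□□■■□□
□□□□■■□
27) □□□□□□□
□□□□□□□
□□□□□□□
□□□■■□□
□□■□□□□
□□■□■■■
□□□■■□v
□□□□■■□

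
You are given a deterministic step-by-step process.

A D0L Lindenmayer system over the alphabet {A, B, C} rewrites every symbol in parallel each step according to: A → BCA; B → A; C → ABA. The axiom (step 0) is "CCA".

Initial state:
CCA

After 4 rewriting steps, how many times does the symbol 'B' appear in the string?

gen 0: CCA
gen 1: ABAABABCA
gen 2: BCAABCABCAABCAAABABCA
gen 3: AABABCABCAAABABCAAABABCABCAAABABCABCABCAABCAAABABCA
gen 4: BCABCAABCAAABABCAAABABCABCABCAABCAAABABCABCABCAABCAAABABCA…BCABCAABCAAABABCAAABABCAAABABCABCAAABABCABCABCAABCAAABABCA  (len 123)

36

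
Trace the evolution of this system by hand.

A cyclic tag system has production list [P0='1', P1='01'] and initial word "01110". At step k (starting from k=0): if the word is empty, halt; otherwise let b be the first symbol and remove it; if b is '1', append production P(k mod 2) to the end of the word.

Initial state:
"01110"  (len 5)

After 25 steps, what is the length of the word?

3

k=0  "01110"  (len 5)
k=1  "1110"  (len 4)
k=2  "11001"  (len 5)
k=3  "10011"  (len 5)
k=4  "001101"  (len 6)
k=5  "01101"  (len 5)
k=6  "1101"  (len 4)
k=7  "1011"  (len 4)
k=8  "01101"  (len 5)
k=9  "1101"  (len 4)
k=10  "10101"  (len 5)
k=11  "01011"  (len 5)
k=12  "1011"  (len 4)
k=13  "0111"  (len 4)
k=14  "111"  (len 3)
k=15  "111"  (len 3)
k=16  "1101"  (len 4)
k=17  "1011"  (len 4)
k=18  "01101"  (len 5)
k=19  "1101"  (len 4)
k=20  "10101"  (len 5)
k=21  "01011"  (len 5)
k=22  "1011"  (len 4)
k=23  "0111"  (len 4)
k=24  "111"  (len 3)
k=25  "111"  (len 3)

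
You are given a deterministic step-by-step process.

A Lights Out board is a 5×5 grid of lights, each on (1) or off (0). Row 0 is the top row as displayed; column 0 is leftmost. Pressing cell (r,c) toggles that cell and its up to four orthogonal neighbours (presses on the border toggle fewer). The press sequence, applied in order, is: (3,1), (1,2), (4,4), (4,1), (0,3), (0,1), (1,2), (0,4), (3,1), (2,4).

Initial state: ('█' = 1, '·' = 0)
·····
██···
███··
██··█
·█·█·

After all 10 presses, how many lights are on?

14

[0] ·····
██···
███··
██··█
·█·█·
[1] ·····
██···
█·█··
··█·█
···█·
[2] ··█··
█·██·
█····
··█·█
···█·
[3] ··█··
█·██·
█····
··█··
····█
[4] ··█··
█·██·
█····
·██··
███·█
[5] ···██
█·█··
█····
·██··
███·█
[6] █████
███··
█····
·██··
███·█
[7] ██·██
█··█·
█·█··
·██··
███·█
[8] ██···
█··██
█·█··
·██··
███·█
[9] ██···
█··██
███··
█····
█·█·█
[10] ██···
█··█·
█████
█···█
█·█·█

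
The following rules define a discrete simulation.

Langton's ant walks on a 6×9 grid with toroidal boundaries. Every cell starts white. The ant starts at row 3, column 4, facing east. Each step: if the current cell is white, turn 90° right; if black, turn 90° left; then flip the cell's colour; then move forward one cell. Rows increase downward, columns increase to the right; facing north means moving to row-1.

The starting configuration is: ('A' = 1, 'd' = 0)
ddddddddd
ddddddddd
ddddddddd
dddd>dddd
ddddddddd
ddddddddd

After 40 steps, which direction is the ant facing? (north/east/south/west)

t=0: ddddddddd
ddddddddd
ddddddddd
dddd>dddd
ddddddddd
ddddddddd
t=1: ddddddddd
ddddddddd
ddddddddd
ddddAdddd
ddddvdddd
ddddddddd
t=2: ddddddddd
ddddddddd
ddddddddd
ddddAdddd
ddd<Adddd
ddddddddd
t=3: ddddddddd
ddddddddd
ddddddddd
ddd^Adddd
dddAAdddd
ddddddddd
t=4: ddddddddd
ddddddddd
ddddddddd
dddA>dddd
dddAAdddd
ddddddddd
t=5: ddddddddd
ddddddddd
dddd^dddd
dddAddddd
dddAAdddd
ddddddddd
t=6: ddddddddd
ddddddddd
ddddA>ddd
dddAddddd
dddAAdddd
ddddddddd
t=7: ddddddddd
ddddddddd
ddddAAddd
dddAdvddd
dddAAdddd
ddddddddd
t=8: ddddddddd
ddddddddd
ddddAAddd
dddA<Addd
dddAAdddd
ddddddddd
t=9: ddddddddd
ddddddddd
dddd^Addd
dddAAAddd
dddAAdddd
ddddddddd
t=10: ddddddddd
ddddddddd
ddd<dAddd
dddAAAddd
dddAAdddd
ddddddddd
t=11: ddddddddd
ddd^ddddd
dddAdAddd
dddAAAddd
dddAAdddd
ddddddddd
t=12: ddddddddd
dddA>dddd
dddAdAddd
dddAAAddd
dddAAdddd
ddddddddd
t=13: ddddddddd
dddAAdddd
dddAvAddd
dddAAAddd
dddAAdddd
ddddddddd
t=14: ddddddddd
dddAAdddd
ddd<AAddd
dddAAAddd
dddAAdddd
ddddddddd
t=15: ddddddddd
dddAAdddd
ddddAAddd
dddvAAddd
dddAAdddd
ddddddddd
t=16: ddddddddd
dddAAdddd
ddddAAddd
dddd>Addd
dddAAdddd
ddddddddd
t=17: ddddddddd
dddAAdddd
dddd^Addd
dddddAddd
dddAAdddd
ddddddddd
t=18: ddddddddd
dddAAdddd
ddd<dAddd
dddddAddd
dddAAdddd
ddddddddd
t=19: ddddddddd
ddd^Adddd
dddAdAddd
dddddAddd
dddAAdddd
ddddddddd
t=20: ddddddddd
dd<dAdddd
dddAdAddd
dddddAddd
dddAAdddd
ddddddddd
t=21: dd^dddddd
ddAdAdddd
dddAdAddd
dddddAddd
dddAAdddd
ddddddddd
t=22: ddA>ddddd
ddAdAdddd
dddAdAddd
dddddAddd
dddAAdddd
ddddddddd
t=23: ddAAddddd
ddAvAdddd
dddAdAddd
dddddAddd
dddAAdddd
ddddddddd
t=24: ddAAddddd
dd<AAdddd
dddAdAddd
dddddAddd
dddAAdddd
ddddddddd
t=25: ddAAddddd
dddAAdddd
ddvAdAddd
dddddAddd
dddAAdddd
ddddddddd
t=26: ddAAddddd
dddAAdddd
d<AAdAddd
dddddAddd
dddAAdddd
ddddddddd
t=27: ddAAddddd
d^dAAdddd
dAAAdAddd
dddddAddd
dddAAdddd
ddddddddd
t=28: ddAAddddd
dA>AAdddd
dAAAdAddd
dddddAddd
dddAAdddd
ddddddddd
t=29: ddAAddddd
dAAAAdddd
dAvAdAddd
dddddAddd
dddAAdddd
ddddddddd
t=30: ddAAddddd
dAAAAdddd
dAd>dAddd
dddddAddd
dddAAdddd
ddddddddd
t=31: ddAAddddd
dAA^Adddd
dAdddAddd
dddddAddd
dddAAdddd
ddddddddd
t=32: ddAAddddd
dA<dAdddd
dAdddAddd
dddddAddd
dddAAdddd
ddddddddd
t=33: ddAAddddd
dAddAdddd
dAvddAddd
dddddAddd
dddAAdddd
ddddddddd
t=34: ddAAddddd
dAddAdddd
d<AddAddd
dddddAddd
dddAAdddd
ddddddddd
t=35: ddAAddddd
dAddAdddd
ddAddAddd
dvdddAddd
dddAAdddd
ddddddddd
t=36: ddAAddddd
dAddAdddd
ddAddAddd
<AdddAddd
dddAAdddd
ddddddddd
t=37: ddAAddddd
dAddAdddd
^dAddAddd
AAdddAddd
dddAAdddd
ddddddddd
t=38: ddAAddddd
dAddAdddd
A>AddAddd
AAdddAddd
dddAAdddd
ddddddddd
t=39: ddAAddddd
dAddAdddd
AAAddAddd
AvdddAddd
dddAAdddd
ddddddddd
t=40: ddAAddddd
dAddAdddd
AAAddAddd
Ad>ddAddd
dddAAdddd
ddddddddd

east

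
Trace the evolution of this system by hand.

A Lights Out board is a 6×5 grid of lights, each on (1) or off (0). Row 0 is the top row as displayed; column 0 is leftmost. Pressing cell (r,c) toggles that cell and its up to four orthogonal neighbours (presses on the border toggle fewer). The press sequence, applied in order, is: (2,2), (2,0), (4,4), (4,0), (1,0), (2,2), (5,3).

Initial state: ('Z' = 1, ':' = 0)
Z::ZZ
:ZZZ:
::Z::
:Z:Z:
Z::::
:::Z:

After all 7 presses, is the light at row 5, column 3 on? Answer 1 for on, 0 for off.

0

k=0  Z::ZZ
:ZZZ:
::Z::
:Z:Z:
Z::::
:::Z:
k=1  Z::ZZ
:Z:Z:
:Z:Z:
:ZZZ:
Z::::
:::Z:
k=2  Z::ZZ
ZZ:Z:
Z::Z:
ZZZZ:
Z::::
:::Z:
k=3  Z::ZZ
ZZ:Z:
Z::Z:
ZZZZZ
Z::ZZ
:::ZZ
k=4  Z::ZZ
ZZ:Z:
Z::Z:
:ZZZZ
:Z:ZZ
Z::ZZ
k=5  :::ZZ
:::Z:
:::Z:
:ZZZZ
:Z:ZZ
Z::ZZ
k=6  :::ZZ
::ZZ:
:ZZ::
:Z:ZZ
:Z:ZZ
Z::ZZ
k=7  :::ZZ
::ZZ:
:ZZ::
:Z:ZZ
:Z::Z
Z:Z::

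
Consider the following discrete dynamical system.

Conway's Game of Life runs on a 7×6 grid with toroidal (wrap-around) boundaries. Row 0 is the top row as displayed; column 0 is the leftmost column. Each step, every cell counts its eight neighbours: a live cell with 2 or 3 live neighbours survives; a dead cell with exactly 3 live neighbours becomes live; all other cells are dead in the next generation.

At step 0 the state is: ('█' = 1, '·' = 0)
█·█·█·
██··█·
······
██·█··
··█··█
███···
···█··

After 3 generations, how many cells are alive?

step 0: █·█·█·
██··█·
······
██·█··
··█··█
███···
···█··
step 1: █·█·█·
██·█··
··█··█
███···
···█·█
████··
█··█·█
step 2: ··█·█·
█··██·
···█·█
██████
···███
·█·█··
······
step 3: ····██
··█···
······
·█····
······
··██··
··██··

8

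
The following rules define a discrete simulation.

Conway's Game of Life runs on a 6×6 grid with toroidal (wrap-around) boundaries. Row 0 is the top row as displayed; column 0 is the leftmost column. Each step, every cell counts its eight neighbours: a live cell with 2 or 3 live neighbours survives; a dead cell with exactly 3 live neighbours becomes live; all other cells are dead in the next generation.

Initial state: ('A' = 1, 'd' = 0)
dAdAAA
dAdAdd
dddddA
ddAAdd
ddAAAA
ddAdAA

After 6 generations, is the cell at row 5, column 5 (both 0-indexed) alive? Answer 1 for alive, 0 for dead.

[0] dAdAAA
dAdAdd
dddddA
ddAAdd
ddAAAA
ddAdAA
[1] dAdddA
dddAdA
dddAAd
ddAddA
dAdddA
dAdddd
[2] ddAdAd
AdAAdA
ddAAdA
AdAAdA
dAAddd
dAAddd
[3] AdddAA
AddddA
dddddd
AddddA
dddddd
dddddd
[4] AdddAd
AdddAd
dddddd
dddddd
dddddd
dddddA
[5] AdddAd
dddddd
dddddd
dddddd
dddddd
dddddA
[6] dddddA
dddddd
dddddd
dddddd
dddddd
dddddA

1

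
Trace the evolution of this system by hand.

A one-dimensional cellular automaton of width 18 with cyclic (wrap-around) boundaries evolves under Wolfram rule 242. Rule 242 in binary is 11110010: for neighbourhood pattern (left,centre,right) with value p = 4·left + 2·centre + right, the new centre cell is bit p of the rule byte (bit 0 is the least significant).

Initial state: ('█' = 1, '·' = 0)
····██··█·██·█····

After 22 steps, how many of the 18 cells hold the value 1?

11

k=0  ····██··█·██·█····
k=1  ···█·███·█·██·█···
k=2  ··█·█·███·█·██·█··
k=3  ·█·█·█·███·█·██·█·
k=4  █·█·█·█·███·█·██·█
k=5  ██·█·█·█·███·█·██·
k=6  ·██·█·█·█·███·█·██
k=7  █·██·█·█·█·███·█·█
k=8  ██·██·█·█·█·███·█·
k=9  ·██·██·█·█·█·███·█
k=10  █·██·██·█·█·█·███·
k=11  ·█·██·██·█·█·█·███
k=12  █·█·██·██·█·█·█·██
k=13  ██·█·██·██·█·█·█·█
k=14  ███·█·██·██·█·█·█·
k=15  ·███·█·██·██·█·█·█
k=16  █·███·█·██·██·█·█·
k=17  ·█·███·█·██·██·█·█
k=18  █·█·███·█·██·██·█·
k=19  ·█·█·███·█·██·██·█
k=20  █·█·█·███·█·██·██·
k=21  ·█·█·█·███·█·██·██
k=22  █·█·█·█·███·█·██·█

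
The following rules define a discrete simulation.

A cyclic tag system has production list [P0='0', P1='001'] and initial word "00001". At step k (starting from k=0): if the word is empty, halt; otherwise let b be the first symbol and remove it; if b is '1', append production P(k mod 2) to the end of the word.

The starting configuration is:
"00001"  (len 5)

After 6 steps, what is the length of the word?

0

k=0  "00001"  (len 5)
k=1  "0001"  (len 4)
k=2  "001"  (len 3)
k=3  "01"  (len 2)
k=4  "1"  (len 1)
k=5  "0"  (len 1)
k=6  (halted — word empty)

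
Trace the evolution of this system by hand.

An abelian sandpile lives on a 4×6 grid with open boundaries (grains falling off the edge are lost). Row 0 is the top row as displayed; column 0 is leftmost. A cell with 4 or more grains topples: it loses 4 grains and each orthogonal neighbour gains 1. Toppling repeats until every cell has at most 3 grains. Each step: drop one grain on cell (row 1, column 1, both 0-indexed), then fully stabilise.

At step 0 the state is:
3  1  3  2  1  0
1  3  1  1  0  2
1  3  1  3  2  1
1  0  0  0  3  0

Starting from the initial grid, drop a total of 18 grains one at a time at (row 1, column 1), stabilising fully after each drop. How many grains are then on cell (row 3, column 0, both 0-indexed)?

2

gen 0: 3  1  3  2  1  0
1  3  1  1  0  2
1  3  1  3  2  1
1  0  0  0  3  0
gen 1: 3  2  3  2  1  0
2  1  2  1  0  2
2  0  2  3  2  1
1  1  0  0  3  0
gen 2: 3  2  3  2  1  0
2  2  2  1  0  2
2  0  2  3  2  1
1  1  0  0  3  0
gen 3: 3  2  3  2  1  0
2  3  2  1  0  2
2  0  2  3  2  1
1  1  0  0  3  0
gen 4: 3  3  3  2  1  0
3  0  3  1  0  2
2  1  2  3  2  1
1  1  0  0  3  0
gen 5: 3  3  3  2  1  0
3  1  3  1  0  2
2  1  2  3  2  1
1  1  0  0  3  0
gen 6: 3  3  3  2  1  0
3  2  3  1  0  2
2  1  2  3  2  1
1  1  0  0  3  0
gen 7: 3  3  3  2  1  0
3  3  3  1  0  2
2  1  2  3  2  1
1  1  0  0  3  0
gen 8: 1  2  1  3  1  0
1  3  1  2  0  2
3  2  3  3  2  1
1  1  0  0  3  0
gen 9: 1  3  1  3  1  0
2  0  2  2  0  2
3  3  3  3  2  1
1  1  0  0  3  0
gen 10: 1  3  1  3  1  0
2  1  2  2  0  2
3  3  3  3  2  1
1  1  0  0  3  0
gen 11: 1  3  1  3  1  0
2  2  2  2  0  2
3  3  3  3  2  1
1  1  0  0  3  0
gen 12: 1  3  1  3  1  0
2  3  2  2  0  2
3  3  3  3  2  1
1  1  0  0  3  0
gen 13: 3  2  0  1  2  0
1  0  3  1  1  2
1  3  2  1  3  1
2  2  1  1  3  0
gen 14: 3  2  0  1  2  0
1  1  3  1  1  2
1  3  2  1  3  1
2  2  1  1  3  0
gen 15: 3  2  0  1  2  0
1  2  3  1  1  2
1  3  2  1  3  1
2  2  1  1  3  0
gen 16: 3  2  0  1  2  0
1  3  3  1  1  2
1  3  2  1  3  1
2  2  1  1  3  0
gen 17: 3  3  1  1  2  0
2  2  1  2  1  2
2  1  0  2  3  1
2  3  2  1  3  0
gen 18: 3  3  1  1  2  0
2  3  1  2  1  2
2  1  0  2  3  1
2  3  2  1  3  0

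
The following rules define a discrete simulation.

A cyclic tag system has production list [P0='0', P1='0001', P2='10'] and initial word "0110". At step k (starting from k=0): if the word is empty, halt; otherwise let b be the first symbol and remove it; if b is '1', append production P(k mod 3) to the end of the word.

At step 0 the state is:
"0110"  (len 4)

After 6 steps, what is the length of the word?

4

t=0: "0110"  (len 4)
t=1: "110"  (len 3)
t=2: "100001"  (len 6)
t=3: "0000110"  (len 7)
t=4: "000110"  (len 6)
t=5: "00110"  (len 5)
t=6: "0110"  (len 4)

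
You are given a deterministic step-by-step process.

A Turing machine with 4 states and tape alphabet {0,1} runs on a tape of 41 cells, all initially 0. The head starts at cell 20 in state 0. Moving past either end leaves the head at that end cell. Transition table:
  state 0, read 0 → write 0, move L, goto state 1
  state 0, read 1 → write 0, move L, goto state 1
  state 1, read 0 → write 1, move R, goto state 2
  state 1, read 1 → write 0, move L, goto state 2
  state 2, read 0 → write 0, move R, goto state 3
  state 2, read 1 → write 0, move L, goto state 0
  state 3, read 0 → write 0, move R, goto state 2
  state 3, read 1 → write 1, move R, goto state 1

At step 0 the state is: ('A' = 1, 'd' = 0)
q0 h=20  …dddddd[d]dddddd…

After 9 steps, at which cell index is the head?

[0] q0 h=20  …dddddd[d]dddddd…
[1] q1 h=19  …dddddd[d]dddddd…
[2] q2 h=20  …dddddA[d]dddddd…
[3] q3 h=21  …ddddAd[d]dddddd…
[4] q2 h=22  …dddAdd[d]dddddd…
[5] q3 h=23  …ddAddd[d]dddddd…
[6] q2 h=24  …dAdddd[d]dddddd…
[7] q3 h=25  …Addddd[d]dddddd…
[8] q2 h=26  …dddddd[d]dddddd…
[9] q3 h=27  …dddddd[d]dddddd…

27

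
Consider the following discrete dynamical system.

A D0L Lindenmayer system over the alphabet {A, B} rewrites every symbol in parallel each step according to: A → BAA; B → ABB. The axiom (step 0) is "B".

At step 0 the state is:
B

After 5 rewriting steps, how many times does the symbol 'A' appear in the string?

121

k=0  B
k=1  ABB
k=2  BAAABBABB
k=3  ABBBAABAABAAABBABBBAAABBABB
k=4  BAAABBABBABBBAABAAABBBAABAAABBBAABAABAAABBABBBAAABBABBABBBAABAABAAABBABBBAAABBABB
k=5  ABBBAABAABAAABBABBBAAABBABBBAAABBABBABBBAABAAABBBAABAABAAA…ABAAABBBAABAABAAABBABBBAAABBABBABBBAABAABAAABBABBBAAABBABB  (len 243)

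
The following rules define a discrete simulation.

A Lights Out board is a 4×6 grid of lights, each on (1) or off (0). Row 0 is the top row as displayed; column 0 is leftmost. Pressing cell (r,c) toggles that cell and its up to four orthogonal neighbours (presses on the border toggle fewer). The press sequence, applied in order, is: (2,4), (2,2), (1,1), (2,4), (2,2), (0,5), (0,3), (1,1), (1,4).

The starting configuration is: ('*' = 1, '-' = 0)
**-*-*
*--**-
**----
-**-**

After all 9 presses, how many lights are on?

13

0) **-*-*
*--**-
**----
-**-**
1) **-*-*
*--*--
**-***
-**--*
2) **-*-*
*-**--
*-*-**
-*---*
3) *--*-*
-*-*--
***-**
-*---*
4) *--*-*
-*-**-
****--
-*--**
5) *--*-*
-****-
*-----
-**-**
6) *--**-
-*****
*-----
-**-**
7) *-*---
-**-**
*-----
-**-**
8) ***---
*---**
**----
-**-**
9) ***-*-
*--*--
**--*-
-**-**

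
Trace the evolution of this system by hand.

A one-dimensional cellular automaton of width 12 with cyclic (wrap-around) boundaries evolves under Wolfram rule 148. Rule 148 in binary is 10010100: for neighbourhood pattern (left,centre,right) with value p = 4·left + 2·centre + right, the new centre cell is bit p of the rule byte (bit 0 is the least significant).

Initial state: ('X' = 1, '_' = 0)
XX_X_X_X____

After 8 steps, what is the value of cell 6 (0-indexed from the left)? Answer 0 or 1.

0) XX_X_X_X____
1) ___X_X_XX___
2) ___X_X___X__
3) ___X_XX__XX_
4) ___X___X___X
5) X__XX__XX__X
6) _X___X___X__
7) _XX__XX__XX_
8) ___X___X___X

0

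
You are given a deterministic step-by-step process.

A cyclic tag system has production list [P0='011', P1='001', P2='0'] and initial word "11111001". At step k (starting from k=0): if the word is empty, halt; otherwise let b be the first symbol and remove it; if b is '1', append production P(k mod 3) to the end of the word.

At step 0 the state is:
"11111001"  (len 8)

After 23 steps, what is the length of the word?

15

0) "11111001"  (len 8)
1) "1111001011"  (len 10)
2) "111001011001"  (len 12)
3) "110010110010"  (len 12)
4) "10010110010011"  (len 14)
5) "0010110010011001"  (len 16)
6) "010110010011001"  (len 15)
7) "10110010011001"  (len 14)
8) "0110010011001001"  (len 16)
9) "110010011001001"  (len 15)
10) "10010011001001011"  (len 17)
11) "0010011001001011001"  (len 19)
12) "010011001001011001"  (len 18)
13) "10011001001011001"  (len 17)
14) "0011001001011001001"  (len 19)
15) "011001001011001001"  (len 18)
16) "11001001011001001"  (len 17)
17) "1001001011001001001"  (len 19)
18) "0010010110010010010"  (len 19)
19) "010010110010010010"  (len 18)
20) "10010110010010010"  (len 17)
21) "00101100100100100"  (len 17)
22) "0101100100100100"  (len 16)
23) "101100100100100"  (len 15)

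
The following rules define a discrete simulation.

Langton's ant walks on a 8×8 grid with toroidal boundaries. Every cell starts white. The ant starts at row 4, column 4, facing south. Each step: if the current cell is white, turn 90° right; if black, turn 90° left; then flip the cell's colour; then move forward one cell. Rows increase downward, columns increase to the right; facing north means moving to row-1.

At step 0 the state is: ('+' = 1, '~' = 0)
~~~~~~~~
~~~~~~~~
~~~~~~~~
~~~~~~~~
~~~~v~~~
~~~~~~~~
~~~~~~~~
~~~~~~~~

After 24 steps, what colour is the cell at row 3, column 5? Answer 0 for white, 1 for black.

1

k=0  ~~~~~~~~
~~~~~~~~
~~~~~~~~
~~~~~~~~
~~~~v~~~
~~~~~~~~
~~~~~~~~
~~~~~~~~
k=1  ~~~~~~~~
~~~~~~~~
~~~~~~~~
~~~~~~~~
~~~<+~~~
~~~~~~~~
~~~~~~~~
~~~~~~~~
k=2  ~~~~~~~~
~~~~~~~~
~~~~~~~~
~~~^~~~~
~~~++~~~
~~~~~~~~
~~~~~~~~
~~~~~~~~
k=3  ~~~~~~~~
~~~~~~~~
~~~~~~~~
~~~+>~~~
~~~++~~~
~~~~~~~~
~~~~~~~~
~~~~~~~~
k=4  ~~~~~~~~
~~~~~~~~
~~~~~~~~
~~~++~~~
~~~+v~~~
~~~~~~~~
~~~~~~~~
~~~~~~~~
k=5  ~~~~~~~~
~~~~~~~~
~~~~~~~~
~~~++~~~
~~~+~>~~
~~~~~~~~
~~~~~~~~
~~~~~~~~
k=6  ~~~~~~~~
~~~~~~~~
~~~~~~~~
~~~++~~~
~~~+~+~~
~~~~~v~~
~~~~~~~~
~~~~~~~~
k=7  ~~~~~~~~
~~~~~~~~
~~~~~~~~
~~~++~~~
~~~+~+~~
~~~~<+~~
~~~~~~~~
~~~~~~~~
k=8  ~~~~~~~~
~~~~~~~~
~~~~~~~~
~~~++~~~
~~~+^+~~
~~~~++~~
~~~~~~~~
~~~~~~~~
k=9  ~~~~~~~~
~~~~~~~~
~~~~~~~~
~~~++~~~
~~~++>~~
~~~~++~~
~~~~~~~~
~~~~~~~~
k=10  ~~~~~~~~
~~~~~~~~
~~~~~~~~
~~~++^~~
~~~++~~~
~~~~++~~
~~~~~~~~
~~~~~~~~
k=11  ~~~~~~~~
~~~~~~~~
~~~~~~~~
~~~+++>~
~~~++~~~
~~~~++~~
~~~~~~~~
~~~~~~~~
k=12  ~~~~~~~~
~~~~~~~~
~~~~~~~~
~~~++++~
~~~++~v~
~~~~++~~
~~~~~~~~
~~~~~~~~
k=13  ~~~~~~~~
~~~~~~~~
~~~~~~~~
~~~++++~
~~~++<+~
~~~~++~~
~~~~~~~~
~~~~~~~~
k=14  ~~~~~~~~
~~~~~~~~
~~~~~~~~
~~~++^+~
~~~++++~
~~~~++~~
~~~~~~~~
~~~~~~~~
k=15  ~~~~~~~~
~~~~~~~~
~~~~~~~~
~~~+<~+~
~~~++++~
~~~~++~~
~~~~~~~~
~~~~~~~~
k=16  ~~~~~~~~
~~~~~~~~
~~~~~~~~
~~~+~~+~
~~~+v++~
~~~~++~~
~~~~~~~~
~~~~~~~~
k=17  ~~~~~~~~
~~~~~~~~
~~~~~~~~
~~~+~~+~
~~~+~>+~
~~~~++~~
~~~~~~~~
~~~~~~~~
k=18  ~~~~~~~~
~~~~~~~~
~~~~~~~~
~~~+~^+~
~~~+~~+~
~~~~++~~
~~~~~~~~
~~~~~~~~
k=19  ~~~~~~~~
~~~~~~~~
~~~~~~~~
~~~+~+>~
~~~+~~+~
~~~~++~~
~~~~~~~~
~~~~~~~~
k=20  ~~~~~~~~
~~~~~~~~
~~~~~~^~
~~~+~+~~
~~~+~~+~
~~~~++~~
~~~~~~~~
~~~~~~~~
k=21  ~~~~~~~~
~~~~~~~~
~~~~~~+>
~~~+~+~~
~~~+~~+~
~~~~++~~
~~~~~~~~
~~~~~~~~
k=22  ~~~~~~~~
~~~~~~~~
~~~~~~++
~~~+~+~v
~~~+~~+~
~~~~++~~
~~~~~~~~
~~~~~~~~
k=23  ~~~~~~~~
~~~~~~~~
~~~~~~++
~~~+~+<+
~~~+~~+~
~~~~++~~
~~~~~~~~
~~~~~~~~
k=24  ~~~~~~~~
~~~~~~~~
~~~~~~^+
~~~+~+++
~~~+~~+~
~~~~++~~
~~~~~~~~
~~~~~~~~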